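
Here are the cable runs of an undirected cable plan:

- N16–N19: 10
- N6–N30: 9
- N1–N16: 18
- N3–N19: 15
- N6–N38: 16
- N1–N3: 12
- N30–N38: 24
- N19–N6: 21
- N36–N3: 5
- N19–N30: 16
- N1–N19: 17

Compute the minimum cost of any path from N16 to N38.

Compare a few routes:
N16 - N19 - N6 - N38: 10+21+16 = 47
N16 - N19 - N30 - N6 - N38: 10+16+9+16 = 51
N16 - N19 - N30 - N38: 10+16+24 = 50
The minimum is 47 via N16 - N19 - N6 - N38.

47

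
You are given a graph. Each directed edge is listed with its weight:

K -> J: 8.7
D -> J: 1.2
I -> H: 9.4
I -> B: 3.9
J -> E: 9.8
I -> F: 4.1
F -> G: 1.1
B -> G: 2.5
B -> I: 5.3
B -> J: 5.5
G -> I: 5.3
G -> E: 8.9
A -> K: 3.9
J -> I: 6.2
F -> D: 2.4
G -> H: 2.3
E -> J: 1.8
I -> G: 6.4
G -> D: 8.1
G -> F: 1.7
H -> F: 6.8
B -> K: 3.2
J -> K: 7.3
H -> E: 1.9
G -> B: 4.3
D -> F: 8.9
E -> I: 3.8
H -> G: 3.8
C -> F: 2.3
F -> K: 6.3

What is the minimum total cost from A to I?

18.8

Compare a few routes:
A → K → J → I: 3.9+8.7+6.2 = 18.8
A → K → J → E → I: 3.9+8.7+9.8+3.8 = 26.2
Cheapest is A → K → J → I at 18.8.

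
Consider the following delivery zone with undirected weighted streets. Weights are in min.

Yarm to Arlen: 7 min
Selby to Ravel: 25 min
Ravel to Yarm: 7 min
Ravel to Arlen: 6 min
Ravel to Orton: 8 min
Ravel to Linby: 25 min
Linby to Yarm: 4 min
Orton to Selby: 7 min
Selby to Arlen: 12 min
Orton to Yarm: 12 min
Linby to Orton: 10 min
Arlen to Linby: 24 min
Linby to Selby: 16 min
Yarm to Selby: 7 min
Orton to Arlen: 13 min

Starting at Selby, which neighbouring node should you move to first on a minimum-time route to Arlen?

Arlen

Enumerating some paths:
Selby–Yarm–Ravel–Arlen: 7+7+6 = 20
Selby–Yarm–Arlen: 7+7 = 14
Selby–Arlen: 12 = 12
Cheapest is Selby–Arlen at 12 min.
So from Selby the first move is to Arlen.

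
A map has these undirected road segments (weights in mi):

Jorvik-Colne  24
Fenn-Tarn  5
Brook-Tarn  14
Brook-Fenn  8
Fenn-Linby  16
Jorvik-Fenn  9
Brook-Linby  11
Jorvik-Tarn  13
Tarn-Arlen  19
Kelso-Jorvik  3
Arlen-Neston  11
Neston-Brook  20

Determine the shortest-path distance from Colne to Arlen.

Settle nodes by increasing distance from Colne:
Colne: 0
Jorvik: 24  (via Colne)
Kelso: 27  (via Jorvik)
Fenn: 33  (via Jorvik)
Tarn: 37  (via Jorvik)
Brook: 41  (via Fenn)
Linby: 49  (via Fenn)
Arlen: 56  (via Tarn)
Shortest route: Colne–Jorvik–Tarn–Arlen = 56 mi.

56 mi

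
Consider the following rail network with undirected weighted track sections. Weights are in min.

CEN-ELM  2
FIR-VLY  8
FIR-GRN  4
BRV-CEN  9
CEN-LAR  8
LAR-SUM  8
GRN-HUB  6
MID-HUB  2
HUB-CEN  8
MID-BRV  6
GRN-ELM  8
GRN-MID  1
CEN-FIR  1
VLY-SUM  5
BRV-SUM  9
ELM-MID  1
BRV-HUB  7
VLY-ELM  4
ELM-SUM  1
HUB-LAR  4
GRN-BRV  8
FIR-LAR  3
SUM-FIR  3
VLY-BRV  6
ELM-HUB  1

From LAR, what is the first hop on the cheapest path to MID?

HUB

Compare a few routes:
LAR–HUB–MID: 4+2 = 6
LAR–FIR–CEN–ELM–MID: 3+1+2+1 = 7
LAR–FIR–GRN–MID: 3+4+1 = 8
Cheapest is LAR–HUB–MID at 6 min.
So from LAR the first move is to HUB.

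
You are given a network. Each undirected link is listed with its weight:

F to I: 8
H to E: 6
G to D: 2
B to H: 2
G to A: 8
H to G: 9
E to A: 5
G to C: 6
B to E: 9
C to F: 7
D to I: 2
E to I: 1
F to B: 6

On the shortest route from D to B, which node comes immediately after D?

Compare a few routes:
D → I → F → B: 2+8+6 = 16
D → I → E → H → B: 2+1+6+2 = 11
D → G → H → B: 2+9+2 = 13
D → I → E → B: 2+1+9 = 12
Cheapest is D → I → E → H → B at 11.
So from D the first move is to I.

I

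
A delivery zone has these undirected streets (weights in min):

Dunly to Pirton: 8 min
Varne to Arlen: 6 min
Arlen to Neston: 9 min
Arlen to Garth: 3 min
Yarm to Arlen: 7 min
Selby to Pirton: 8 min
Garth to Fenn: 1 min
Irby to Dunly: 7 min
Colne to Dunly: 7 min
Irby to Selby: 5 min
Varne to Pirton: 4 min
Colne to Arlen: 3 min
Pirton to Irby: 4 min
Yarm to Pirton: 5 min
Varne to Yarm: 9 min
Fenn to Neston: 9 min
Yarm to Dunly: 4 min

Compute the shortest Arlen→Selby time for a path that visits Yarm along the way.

20 min

Shortest Arlen→Yarm: Arlen → Yarm = 7
Best Yarm to Selby: Yarm → Pirton → Selby costing 13
Total via Yarm: 7 + 13 = 20 min.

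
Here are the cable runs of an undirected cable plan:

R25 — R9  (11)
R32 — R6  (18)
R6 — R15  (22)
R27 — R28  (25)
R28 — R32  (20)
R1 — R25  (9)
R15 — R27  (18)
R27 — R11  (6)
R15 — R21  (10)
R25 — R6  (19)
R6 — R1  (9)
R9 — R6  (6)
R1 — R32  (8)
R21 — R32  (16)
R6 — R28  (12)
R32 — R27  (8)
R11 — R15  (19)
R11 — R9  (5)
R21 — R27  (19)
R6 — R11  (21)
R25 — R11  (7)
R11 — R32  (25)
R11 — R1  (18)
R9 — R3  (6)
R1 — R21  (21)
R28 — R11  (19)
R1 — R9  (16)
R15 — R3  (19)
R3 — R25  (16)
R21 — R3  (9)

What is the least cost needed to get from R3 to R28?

Compare a few routes:
R3 - R25 - R11 - R28: 16+7+19 = 42
R3 - R9 - R11 - R28: 6+5+19 = 30
R3 - R9 - R6 - R28: 6+6+12 = 24
Cheapest is R3 - R9 - R6 - R28 at 24.

24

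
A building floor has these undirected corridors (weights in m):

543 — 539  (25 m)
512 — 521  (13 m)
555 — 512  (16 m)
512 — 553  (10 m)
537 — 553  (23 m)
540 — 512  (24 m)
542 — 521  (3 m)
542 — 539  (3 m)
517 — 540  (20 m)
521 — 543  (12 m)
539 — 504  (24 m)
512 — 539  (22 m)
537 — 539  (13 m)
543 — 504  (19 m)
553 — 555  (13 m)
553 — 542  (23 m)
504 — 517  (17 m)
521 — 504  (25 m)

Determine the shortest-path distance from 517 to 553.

Shortest distances from 517:
517: 0
504: 17  (via 517)
540: 20  (via 517)
543: 36  (via 504)
539: 41  (via 504)
521: 42  (via 504)
512: 44  (via 540)
542: 44  (via 539)
537: 54  (via 539)
553: 54  (via 512)
Shortest route: 517–540–512–553 = 54 m.

54 m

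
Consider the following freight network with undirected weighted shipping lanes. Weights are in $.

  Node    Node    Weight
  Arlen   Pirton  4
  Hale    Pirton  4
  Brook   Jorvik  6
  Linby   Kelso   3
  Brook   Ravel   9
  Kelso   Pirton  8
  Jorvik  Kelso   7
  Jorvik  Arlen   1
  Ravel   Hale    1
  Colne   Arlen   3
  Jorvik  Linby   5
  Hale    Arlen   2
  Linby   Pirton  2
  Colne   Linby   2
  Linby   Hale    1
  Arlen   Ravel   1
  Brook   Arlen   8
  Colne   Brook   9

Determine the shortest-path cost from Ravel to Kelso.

Enumerating some paths:
Ravel - Arlen - Hale - Linby - Kelso: 1+2+1+3 = 7
Ravel - Hale - Linby - Kelso: 1+1+3 = 5
Cheapest is Ravel - Hale - Linby - Kelso at $5.

$5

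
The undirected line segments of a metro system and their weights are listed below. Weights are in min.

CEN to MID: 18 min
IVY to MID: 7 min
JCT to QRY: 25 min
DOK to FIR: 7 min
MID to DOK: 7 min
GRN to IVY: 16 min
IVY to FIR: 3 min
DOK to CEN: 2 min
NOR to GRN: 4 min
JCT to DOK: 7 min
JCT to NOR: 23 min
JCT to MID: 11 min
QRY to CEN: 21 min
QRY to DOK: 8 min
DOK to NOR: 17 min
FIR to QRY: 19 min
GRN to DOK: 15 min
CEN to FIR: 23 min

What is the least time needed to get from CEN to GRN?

17 min

Settle nodes by increasing distance from CEN:
CEN: 0
DOK: 2  (via CEN)
JCT: 9  (via DOK)
MID: 9  (via DOK)
FIR: 9  (via DOK)
QRY: 10  (via DOK)
IVY: 12  (via FIR)
GRN: 17  (via DOK)
Shortest route: CEN–DOK–GRN = 17 min.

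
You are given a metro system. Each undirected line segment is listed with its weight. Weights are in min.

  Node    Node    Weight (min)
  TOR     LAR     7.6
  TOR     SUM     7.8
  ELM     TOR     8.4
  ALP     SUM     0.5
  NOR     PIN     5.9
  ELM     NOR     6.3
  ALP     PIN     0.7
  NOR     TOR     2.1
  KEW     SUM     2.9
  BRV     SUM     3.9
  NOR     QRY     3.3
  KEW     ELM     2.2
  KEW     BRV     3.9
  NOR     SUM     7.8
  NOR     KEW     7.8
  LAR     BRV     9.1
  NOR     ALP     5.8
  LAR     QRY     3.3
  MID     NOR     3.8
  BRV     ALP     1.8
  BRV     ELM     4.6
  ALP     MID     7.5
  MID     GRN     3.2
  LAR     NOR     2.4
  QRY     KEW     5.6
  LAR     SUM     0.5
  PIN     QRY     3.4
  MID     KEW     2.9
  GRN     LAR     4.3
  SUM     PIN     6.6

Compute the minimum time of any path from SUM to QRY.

Running Dijkstra from SUM:
SUM: 0
ALP: 0.5  (via SUM)
LAR: 0.5  (via SUM)
PIN: 1.2  (via ALP)
BRV: 2.3  (via ALP)
NOR: 2.9  (via LAR)
KEW: 2.9  (via SUM)
QRY: 3.8  (via LAR)
Shortest route: SUM → LAR → QRY = 3.8 min.

3.8 min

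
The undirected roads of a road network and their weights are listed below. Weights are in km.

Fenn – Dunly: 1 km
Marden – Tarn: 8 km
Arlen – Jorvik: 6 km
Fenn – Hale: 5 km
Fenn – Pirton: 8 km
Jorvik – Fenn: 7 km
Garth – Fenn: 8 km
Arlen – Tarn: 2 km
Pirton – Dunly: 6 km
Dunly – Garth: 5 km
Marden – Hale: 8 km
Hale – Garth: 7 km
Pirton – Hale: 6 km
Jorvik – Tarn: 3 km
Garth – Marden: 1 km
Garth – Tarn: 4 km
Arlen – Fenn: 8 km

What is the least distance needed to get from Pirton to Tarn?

15 km

Candidate routes:
Pirton → Dunly → Fenn → Arlen → Tarn: 6+1+8+2 = 17
Pirton → Hale → Garth → Tarn: 6+7+4 = 17
Pirton → Dunly → Garth → Tarn: 6+5+4 = 15
Pirton → Dunly → Fenn → Jorvik → Tarn: 6+1+7+3 = 17
The minimum is 15 km via Pirton → Dunly → Garth → Tarn.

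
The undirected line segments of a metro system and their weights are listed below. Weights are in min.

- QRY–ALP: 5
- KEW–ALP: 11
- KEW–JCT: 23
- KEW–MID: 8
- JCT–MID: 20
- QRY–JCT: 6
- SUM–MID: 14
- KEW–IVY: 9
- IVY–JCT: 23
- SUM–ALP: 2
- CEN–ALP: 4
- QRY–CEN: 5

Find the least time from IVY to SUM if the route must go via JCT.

Shortest IVY→JCT: IVY → JCT = 23
Best JCT to SUM: JCT → QRY → ALP → SUM costing 13
Total via JCT: 23 + 13 = 36 min.

36 min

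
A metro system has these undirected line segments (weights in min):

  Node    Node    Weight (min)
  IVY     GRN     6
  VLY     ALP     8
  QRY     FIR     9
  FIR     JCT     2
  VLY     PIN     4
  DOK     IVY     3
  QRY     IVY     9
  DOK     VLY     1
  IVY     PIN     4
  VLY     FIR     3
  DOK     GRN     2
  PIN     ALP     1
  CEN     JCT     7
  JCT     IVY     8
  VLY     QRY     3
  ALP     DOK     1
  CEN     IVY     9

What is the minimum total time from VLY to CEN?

Compare a few routes:
VLY → FIR → JCT → CEN: 3+2+7 = 12
VLY → DOK → IVY → CEN: 1+3+9 = 13
Cheapest is VLY → FIR → JCT → CEN at 12 min.

12 min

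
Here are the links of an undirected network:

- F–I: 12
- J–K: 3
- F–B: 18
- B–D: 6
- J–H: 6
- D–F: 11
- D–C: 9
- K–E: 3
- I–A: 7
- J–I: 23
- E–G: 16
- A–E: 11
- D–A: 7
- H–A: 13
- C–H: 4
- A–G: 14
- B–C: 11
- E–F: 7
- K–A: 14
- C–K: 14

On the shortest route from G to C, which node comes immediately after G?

Candidate routes:
G → A → D → C: 14+7+9 = 30
G → A → H → C: 14+13+4 = 31
The minimum is 30 via G → A → D → C.
So from G the first move is to A.

A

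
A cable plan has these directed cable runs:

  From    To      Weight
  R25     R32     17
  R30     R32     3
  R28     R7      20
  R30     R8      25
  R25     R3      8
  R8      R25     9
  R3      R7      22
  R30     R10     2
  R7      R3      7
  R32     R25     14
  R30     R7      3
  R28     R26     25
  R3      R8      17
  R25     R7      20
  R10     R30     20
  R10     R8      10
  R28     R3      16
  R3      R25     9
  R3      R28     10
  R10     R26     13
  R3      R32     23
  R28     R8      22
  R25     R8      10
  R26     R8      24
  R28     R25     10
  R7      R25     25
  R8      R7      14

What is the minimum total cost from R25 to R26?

Shortest distances from R25:
R25: 0
R3: 8  (via R25)
R8: 10  (via R25)
R32: 17  (via R25)
R28: 18  (via R3)
R7: 20  (via R25)
R26: 43  (via R28)
Shortest route: R25 → R3 → R28 → R26 = 43.

43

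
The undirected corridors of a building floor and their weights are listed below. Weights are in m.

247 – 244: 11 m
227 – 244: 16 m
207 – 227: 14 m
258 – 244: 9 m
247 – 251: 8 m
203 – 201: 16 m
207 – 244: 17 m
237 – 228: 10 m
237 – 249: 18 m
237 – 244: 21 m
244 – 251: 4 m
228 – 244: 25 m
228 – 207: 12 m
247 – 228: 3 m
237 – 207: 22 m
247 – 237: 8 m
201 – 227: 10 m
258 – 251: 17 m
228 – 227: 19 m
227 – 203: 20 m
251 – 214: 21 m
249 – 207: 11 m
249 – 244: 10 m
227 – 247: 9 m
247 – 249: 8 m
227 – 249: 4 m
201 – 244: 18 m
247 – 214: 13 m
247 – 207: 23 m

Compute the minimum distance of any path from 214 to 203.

Settle nodes by increasing distance from 214:
214: 0
247: 13  (via 214)
228: 16  (via 247)
237: 21  (via 247)
249: 21  (via 247)
251: 21  (via 214)
227: 22  (via 247)
244: 24  (via 247)
207: 28  (via 228)
201: 32  (via 227)
258: 33  (via 244)
203: 42  (via 227)
Shortest route: 214 → 247 → 227 → 203 = 42 m.

42 m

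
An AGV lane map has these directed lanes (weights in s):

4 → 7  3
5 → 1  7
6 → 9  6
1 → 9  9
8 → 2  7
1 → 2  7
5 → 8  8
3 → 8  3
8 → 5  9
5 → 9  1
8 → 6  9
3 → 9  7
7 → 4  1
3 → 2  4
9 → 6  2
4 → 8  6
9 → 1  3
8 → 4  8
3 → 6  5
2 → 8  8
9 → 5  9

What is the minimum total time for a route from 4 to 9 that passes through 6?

Best 4 to 6: 4 → 8 → 6 costing 15
Best 6 to 9: 6 → 9 costing 6
Total via 6: 15 + 6 = 21 s.

21 s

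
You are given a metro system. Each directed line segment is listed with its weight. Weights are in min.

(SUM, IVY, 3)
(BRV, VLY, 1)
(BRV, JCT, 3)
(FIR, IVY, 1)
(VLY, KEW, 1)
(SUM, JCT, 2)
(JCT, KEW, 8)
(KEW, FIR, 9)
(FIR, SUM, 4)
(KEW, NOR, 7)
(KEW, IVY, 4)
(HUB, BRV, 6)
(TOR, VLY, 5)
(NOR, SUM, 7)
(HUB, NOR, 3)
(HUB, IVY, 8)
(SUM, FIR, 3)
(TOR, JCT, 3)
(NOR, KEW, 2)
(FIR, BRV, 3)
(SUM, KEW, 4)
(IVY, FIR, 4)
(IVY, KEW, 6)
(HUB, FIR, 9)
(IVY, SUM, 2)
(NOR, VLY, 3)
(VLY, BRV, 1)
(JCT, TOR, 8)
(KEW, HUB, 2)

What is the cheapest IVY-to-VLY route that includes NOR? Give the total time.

Best IVY to NOR: IVY → KEW → HUB → NOR costing 11
Best NOR to VLY: NOR → VLY costing 3
Total via NOR: 11 + 3 = 14 min.

14 min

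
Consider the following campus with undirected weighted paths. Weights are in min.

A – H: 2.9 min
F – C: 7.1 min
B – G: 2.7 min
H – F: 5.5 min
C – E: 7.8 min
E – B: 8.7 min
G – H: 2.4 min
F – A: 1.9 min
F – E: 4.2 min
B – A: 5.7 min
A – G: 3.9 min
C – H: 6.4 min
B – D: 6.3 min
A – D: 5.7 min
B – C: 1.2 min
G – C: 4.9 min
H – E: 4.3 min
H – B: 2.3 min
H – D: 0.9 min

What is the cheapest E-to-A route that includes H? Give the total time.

7.2 min

Shortest E→H: E–H = 4.3
Best H to A: H–A costing 2.9
Total via H: 4.3 + 2.9 = 7.2 min.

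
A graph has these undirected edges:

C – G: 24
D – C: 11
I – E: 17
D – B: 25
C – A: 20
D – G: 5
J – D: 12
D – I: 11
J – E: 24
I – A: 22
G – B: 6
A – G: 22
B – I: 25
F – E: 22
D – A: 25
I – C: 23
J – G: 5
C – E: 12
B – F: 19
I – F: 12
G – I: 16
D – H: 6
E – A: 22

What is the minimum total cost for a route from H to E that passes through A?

53

Best H to A: H–D–A costing 31
Shortest A→E: A–E = 22
Total via A: 31 + 22 = 53.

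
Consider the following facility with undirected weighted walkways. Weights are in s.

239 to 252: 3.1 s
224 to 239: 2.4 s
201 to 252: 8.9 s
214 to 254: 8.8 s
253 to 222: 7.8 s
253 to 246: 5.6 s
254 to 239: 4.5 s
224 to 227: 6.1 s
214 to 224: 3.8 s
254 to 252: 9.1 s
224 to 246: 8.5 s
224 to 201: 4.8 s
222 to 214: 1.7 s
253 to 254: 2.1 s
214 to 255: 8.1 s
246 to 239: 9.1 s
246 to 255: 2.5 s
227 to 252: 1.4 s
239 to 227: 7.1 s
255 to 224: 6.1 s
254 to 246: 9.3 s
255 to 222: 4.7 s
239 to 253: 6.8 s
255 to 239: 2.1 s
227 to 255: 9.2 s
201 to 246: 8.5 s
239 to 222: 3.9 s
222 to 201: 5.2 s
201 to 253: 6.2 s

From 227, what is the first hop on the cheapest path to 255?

252

Compare a few routes:
227 - 224 - 239 - 255: 6.1+2.4+2.1 = 10.6
227 - 252 - 239 - 255: 1.4+3.1+2.1 = 6.6
227 - 239 - 255: 7.1+2.1 = 9.2
227 - 255: 9.2 = 9.2
The minimum is 6.6 s via 227 - 252 - 239 - 255.
So from 227 the first move is to 252.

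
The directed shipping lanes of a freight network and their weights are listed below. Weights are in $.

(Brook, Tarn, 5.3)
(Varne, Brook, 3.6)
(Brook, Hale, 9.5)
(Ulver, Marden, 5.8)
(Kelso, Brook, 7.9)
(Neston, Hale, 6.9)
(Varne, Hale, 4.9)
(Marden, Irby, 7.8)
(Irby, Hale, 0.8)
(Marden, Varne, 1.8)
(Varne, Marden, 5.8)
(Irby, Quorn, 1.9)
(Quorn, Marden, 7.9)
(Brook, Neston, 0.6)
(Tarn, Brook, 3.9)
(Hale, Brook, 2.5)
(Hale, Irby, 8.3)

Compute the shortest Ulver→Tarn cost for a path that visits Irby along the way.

$22.2

Best Ulver to Irby: Ulver–Marden–Irby costing 13.6
Shortest Irby→Tarn: Irby–Hale–Brook–Tarn = 8.6
Total via Irby: 13.6 + 8.6 = $22.2.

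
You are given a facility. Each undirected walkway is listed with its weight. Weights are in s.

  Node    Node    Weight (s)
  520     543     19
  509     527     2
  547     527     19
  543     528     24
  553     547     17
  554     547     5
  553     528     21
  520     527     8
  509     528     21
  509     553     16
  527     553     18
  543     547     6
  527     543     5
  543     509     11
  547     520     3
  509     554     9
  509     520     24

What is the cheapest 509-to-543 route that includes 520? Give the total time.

19 s

Shortest 509→520: 509–527–520 = 10
Best 520 to 543: 520–547–543 costing 9
Total via 520: 10 + 9 = 19 s.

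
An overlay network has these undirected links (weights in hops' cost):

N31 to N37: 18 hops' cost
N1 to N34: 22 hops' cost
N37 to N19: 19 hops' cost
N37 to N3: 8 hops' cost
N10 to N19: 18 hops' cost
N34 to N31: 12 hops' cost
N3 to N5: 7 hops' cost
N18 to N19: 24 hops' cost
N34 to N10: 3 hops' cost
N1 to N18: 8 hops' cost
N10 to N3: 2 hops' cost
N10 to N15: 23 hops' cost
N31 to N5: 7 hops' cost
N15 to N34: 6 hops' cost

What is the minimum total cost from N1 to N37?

Shortest distances from N1:
N1: 0
N18: 8  (via N1)
N34: 22  (via N1)
N10: 25  (via N34)
N3: 27  (via N10)
N15: 28  (via N34)
N19: 32  (via N18)
N5: 34  (via N3)
N31: 34  (via N34)
N37: 35  (via N3)
Shortest route: N1–N34–N10–N3–N37 = 35 hops' cost.

35 hops' cost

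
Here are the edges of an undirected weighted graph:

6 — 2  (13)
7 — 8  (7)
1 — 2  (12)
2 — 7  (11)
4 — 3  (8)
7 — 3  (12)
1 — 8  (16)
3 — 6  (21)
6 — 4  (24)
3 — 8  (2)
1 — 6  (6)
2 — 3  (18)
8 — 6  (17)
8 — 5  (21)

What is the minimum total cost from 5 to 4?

Compare a few routes:
5 - 8 - 6 - 4: 21+17+24 = 62
5 - 8 - 3 - 4: 21+2+8 = 31
5 - 8 - 7 - 3 - 4: 21+7+12+8 = 48
Cheapest is 5 - 8 - 3 - 4 at 31.

31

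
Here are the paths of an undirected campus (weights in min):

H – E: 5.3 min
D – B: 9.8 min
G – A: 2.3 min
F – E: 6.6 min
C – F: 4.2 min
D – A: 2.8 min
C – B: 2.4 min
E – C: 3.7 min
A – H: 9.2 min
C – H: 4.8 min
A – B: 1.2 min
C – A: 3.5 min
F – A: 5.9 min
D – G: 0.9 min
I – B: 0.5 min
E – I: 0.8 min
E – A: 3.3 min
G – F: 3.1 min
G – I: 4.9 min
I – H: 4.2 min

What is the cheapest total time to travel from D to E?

Compare a few routes:
D → G → A → B → I → E: 0.9+2.3+1.2+0.5+0.8 = 5.7
D → A → B → I → E: 2.8+1.2+0.5+0.8 = 5.3
Cheapest is D → A → B → I → E at 5.3 min.

5.3 min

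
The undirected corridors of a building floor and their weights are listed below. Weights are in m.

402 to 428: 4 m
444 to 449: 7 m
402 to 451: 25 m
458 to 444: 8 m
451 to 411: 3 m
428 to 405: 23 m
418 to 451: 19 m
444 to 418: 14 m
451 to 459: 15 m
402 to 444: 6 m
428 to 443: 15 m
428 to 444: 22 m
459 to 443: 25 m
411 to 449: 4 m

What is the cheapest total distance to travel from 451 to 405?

Enumerating some paths:
451 - 418 - 444 - 402 - 428 - 405: 19+14+6+4+23 = 66
451 - 402 - 428 - 405: 25+4+23 = 52
451 - 411 - 449 - 444 - 402 - 428 - 405: 3+4+7+6+4+23 = 47
451 - 411 - 449 - 444 - 428 - 405: 3+4+7+22+23 = 59
Cheapest is 451 - 411 - 449 - 444 - 402 - 428 - 405 at 47 m.

47 m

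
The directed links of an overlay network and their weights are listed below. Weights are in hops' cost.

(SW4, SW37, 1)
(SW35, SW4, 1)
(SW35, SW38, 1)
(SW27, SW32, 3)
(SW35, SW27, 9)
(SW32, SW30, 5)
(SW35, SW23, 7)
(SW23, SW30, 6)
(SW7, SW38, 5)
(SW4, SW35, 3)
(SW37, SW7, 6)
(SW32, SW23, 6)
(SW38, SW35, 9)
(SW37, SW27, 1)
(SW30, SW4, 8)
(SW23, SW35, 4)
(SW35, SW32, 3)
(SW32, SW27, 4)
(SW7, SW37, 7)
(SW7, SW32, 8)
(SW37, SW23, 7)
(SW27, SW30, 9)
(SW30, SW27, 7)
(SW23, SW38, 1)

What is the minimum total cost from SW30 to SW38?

12 hops' cost

Settle nodes by increasing distance from SW30:
SW30: 0
SW27: 7  (via SW30)
SW4: 8  (via SW30)
SW37: 9  (via SW4)
SW32: 10  (via SW27)
SW35: 11  (via SW4)
SW38: 12  (via SW35)
Shortest route: SW30 → SW4 → SW35 → SW38 = 12 hops' cost.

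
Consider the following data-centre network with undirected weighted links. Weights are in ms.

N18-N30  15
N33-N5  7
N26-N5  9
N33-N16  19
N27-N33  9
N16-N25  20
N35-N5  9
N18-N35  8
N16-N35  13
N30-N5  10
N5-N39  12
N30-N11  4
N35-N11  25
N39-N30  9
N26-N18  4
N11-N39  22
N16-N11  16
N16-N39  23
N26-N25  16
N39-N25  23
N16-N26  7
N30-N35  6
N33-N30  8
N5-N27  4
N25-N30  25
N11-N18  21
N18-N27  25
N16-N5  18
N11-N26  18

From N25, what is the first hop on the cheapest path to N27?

Candidate routes:
N25 - N39 - N5 - N27: 23+12+4 = 39
N25 - N30 - N5 - N27: 25+10+4 = 39
N25 - N16 - N26 - N5 - N27: 20+7+9+4 = 40
N25 - N26 - N5 - N27: 16+9+4 = 29
The minimum is 29 ms via N25 - N26 - N5 - N27.
So from N25 the first move is to N26.

N26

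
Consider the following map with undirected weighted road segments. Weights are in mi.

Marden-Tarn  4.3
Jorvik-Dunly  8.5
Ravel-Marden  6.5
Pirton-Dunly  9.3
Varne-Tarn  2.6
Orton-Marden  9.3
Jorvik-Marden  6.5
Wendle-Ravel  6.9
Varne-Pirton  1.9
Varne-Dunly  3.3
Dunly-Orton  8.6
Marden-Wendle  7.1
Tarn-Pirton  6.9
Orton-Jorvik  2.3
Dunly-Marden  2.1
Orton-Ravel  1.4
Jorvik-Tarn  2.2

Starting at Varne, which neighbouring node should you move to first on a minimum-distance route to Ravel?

Tarn

Enumerating some paths:
Varne → Tarn → Jorvik → Orton → Ravel: 2.6+2.2+2.3+1.4 = 8.5
Varne → Dunly → Marden → Ravel: 3.3+2.1+6.5 = 11.9
Varne → Dunly → Orton → Ravel: 3.3+8.6+1.4 = 13.3
Cheapest is Varne → Tarn → Jorvik → Orton → Ravel at 8.5 mi.
So from Varne the first move is to Tarn.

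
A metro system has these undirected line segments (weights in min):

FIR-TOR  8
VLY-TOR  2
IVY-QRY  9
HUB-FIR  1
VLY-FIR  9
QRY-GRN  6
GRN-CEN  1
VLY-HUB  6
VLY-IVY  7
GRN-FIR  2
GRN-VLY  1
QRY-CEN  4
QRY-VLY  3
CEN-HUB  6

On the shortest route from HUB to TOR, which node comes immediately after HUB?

FIR

Enumerating some paths:
HUB–VLY–TOR: 6+2 = 8
HUB–FIR–GRN–VLY–TOR: 1+2+1+2 = 6
HUB–FIR–TOR: 1+8 = 9
Cheapest is HUB–FIR–GRN–VLY–TOR at 6 min.
So from HUB the first move is to FIR.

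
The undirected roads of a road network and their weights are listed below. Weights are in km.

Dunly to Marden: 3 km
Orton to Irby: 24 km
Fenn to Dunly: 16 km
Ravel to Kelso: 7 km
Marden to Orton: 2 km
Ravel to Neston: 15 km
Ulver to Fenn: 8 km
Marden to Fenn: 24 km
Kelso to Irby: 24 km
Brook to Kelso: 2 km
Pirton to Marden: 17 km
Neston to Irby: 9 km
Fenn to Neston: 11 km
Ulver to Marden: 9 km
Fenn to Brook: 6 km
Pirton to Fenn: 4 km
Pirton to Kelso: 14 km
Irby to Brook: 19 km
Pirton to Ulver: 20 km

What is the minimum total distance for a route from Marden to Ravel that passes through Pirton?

36 km

Shortest Marden→Pirton: Marden–Pirton = 17
Shortest Pirton→Ravel: Pirton–Fenn–Brook–Kelso–Ravel = 19
Total via Pirton: 17 + 19 = 36 km.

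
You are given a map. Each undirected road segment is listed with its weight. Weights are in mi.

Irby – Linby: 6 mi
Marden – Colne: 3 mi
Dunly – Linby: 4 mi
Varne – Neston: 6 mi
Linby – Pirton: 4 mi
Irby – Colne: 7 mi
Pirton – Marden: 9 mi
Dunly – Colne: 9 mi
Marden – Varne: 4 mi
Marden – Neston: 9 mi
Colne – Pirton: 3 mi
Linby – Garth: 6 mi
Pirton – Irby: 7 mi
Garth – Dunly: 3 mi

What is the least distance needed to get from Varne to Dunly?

Enumerating some paths:
Varne - Marden - Colne - Dunly: 4+3+9 = 16
Varne - Marden - Colne - Pirton - Linby - Dunly: 4+3+3+4+4 = 18
Cheapest is Varne - Marden - Colne - Dunly at 16 mi.

16 mi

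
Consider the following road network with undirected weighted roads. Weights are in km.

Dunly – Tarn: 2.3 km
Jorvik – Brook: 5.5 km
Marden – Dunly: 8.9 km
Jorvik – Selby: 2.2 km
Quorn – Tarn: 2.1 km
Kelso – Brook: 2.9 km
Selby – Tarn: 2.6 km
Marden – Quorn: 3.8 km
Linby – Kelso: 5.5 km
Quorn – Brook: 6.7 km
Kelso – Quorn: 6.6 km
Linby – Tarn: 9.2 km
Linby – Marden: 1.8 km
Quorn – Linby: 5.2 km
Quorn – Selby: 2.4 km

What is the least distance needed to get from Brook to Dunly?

Compare a few routes:
Brook–Jorvik–Selby–Tarn–Dunly: 5.5+2.2+2.6+2.3 = 12.6
Brook–Quorn–Tarn–Dunly: 6.7+2.1+2.3 = 11.1
Cheapest is Brook–Quorn–Tarn–Dunly at 11.1 km.

11.1 km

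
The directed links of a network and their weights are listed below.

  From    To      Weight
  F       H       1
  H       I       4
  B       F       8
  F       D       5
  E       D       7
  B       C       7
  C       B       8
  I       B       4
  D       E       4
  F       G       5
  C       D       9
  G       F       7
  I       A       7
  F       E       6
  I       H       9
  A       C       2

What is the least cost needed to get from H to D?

Settle nodes by increasing distance from H:
H: 0
I: 4  (via H)
B: 8  (via I)
A: 11  (via I)
C: 13  (via A)
F: 16  (via B)
D: 21  (via F)
Shortest route: H → I → B → F → D = 21.

21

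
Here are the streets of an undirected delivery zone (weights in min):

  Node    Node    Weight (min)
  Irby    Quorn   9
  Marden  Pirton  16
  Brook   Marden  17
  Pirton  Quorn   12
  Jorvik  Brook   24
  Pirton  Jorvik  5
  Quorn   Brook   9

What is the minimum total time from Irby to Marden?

35 min

Shortest distances from Irby:
Irby: 0
Quorn: 9  (via Irby)
Brook: 18  (via Quorn)
Pirton: 21  (via Quorn)
Jorvik: 26  (via Pirton)
Marden: 35  (via Brook)
Shortest route: Irby–Quorn–Brook–Marden = 35 min.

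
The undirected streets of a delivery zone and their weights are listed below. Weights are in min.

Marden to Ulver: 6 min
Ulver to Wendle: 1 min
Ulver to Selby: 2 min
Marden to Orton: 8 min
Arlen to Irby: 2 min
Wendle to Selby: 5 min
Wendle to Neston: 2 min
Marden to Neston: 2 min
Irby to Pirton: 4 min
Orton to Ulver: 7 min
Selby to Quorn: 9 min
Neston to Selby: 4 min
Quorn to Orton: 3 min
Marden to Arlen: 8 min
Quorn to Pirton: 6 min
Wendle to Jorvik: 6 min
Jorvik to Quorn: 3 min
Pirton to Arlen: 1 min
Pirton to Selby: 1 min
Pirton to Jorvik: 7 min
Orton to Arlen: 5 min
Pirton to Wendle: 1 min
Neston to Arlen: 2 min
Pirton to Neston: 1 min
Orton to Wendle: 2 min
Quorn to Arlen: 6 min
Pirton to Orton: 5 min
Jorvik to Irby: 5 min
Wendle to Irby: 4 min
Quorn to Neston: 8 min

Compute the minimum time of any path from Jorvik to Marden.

10 min

Compare a few routes:
Jorvik → Wendle → Neston → Marden: 6+2+2 = 10
Jorvik → Irby → Arlen → Pirton → Neston → Marden: 5+2+1+1+2 = 11
The minimum is 10 min via Jorvik → Wendle → Neston → Marden.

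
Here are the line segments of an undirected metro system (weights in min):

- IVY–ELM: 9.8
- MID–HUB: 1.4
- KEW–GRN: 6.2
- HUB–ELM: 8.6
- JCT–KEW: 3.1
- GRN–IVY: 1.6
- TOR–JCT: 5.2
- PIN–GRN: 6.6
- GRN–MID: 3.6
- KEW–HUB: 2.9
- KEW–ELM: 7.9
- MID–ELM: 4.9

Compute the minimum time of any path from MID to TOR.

Shortest distances from MID:
MID: 0
HUB: 1.4  (via MID)
GRN: 3.6  (via MID)
KEW: 4.3  (via HUB)
ELM: 4.9  (via MID)
IVY: 5.2  (via GRN)
JCT: 7.4  (via KEW)
PIN: 10.2  (via GRN)
TOR: 12.6  (via JCT)
Shortest route: MID → HUB → KEW → JCT → TOR = 12.6 min.

12.6 min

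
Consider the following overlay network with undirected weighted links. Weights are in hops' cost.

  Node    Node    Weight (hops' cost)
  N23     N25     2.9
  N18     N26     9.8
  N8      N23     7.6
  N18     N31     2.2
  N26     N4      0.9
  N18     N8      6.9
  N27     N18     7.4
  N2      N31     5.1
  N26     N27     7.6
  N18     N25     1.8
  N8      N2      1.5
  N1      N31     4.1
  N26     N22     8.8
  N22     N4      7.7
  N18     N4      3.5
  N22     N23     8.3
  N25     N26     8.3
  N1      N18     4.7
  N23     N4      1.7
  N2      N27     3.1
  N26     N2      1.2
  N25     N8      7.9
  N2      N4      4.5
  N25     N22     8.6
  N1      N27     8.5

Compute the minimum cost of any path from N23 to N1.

9.4 hops' cost

Enumerating some paths:
N23–N25–N18–N31–N1: 2.9+1.8+2.2+4.1 = 11
N23–N4–N18–N1: 1.7+3.5+4.7 = 9.9
N23–N25–N18–N1: 2.9+1.8+4.7 = 9.4
The minimum is 9.4 hops' cost via N23–N25–N18–N1.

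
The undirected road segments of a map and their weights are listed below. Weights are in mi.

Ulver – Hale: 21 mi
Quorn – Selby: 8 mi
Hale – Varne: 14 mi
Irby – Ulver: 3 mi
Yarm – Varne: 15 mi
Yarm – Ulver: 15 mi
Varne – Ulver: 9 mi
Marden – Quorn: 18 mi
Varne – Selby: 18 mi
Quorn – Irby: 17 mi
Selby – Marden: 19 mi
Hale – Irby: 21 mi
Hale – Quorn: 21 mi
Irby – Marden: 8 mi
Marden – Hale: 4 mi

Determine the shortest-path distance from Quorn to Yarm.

Candidate routes:
Quorn → Marden → Irby → Ulver → Yarm: 18+8+3+15 = 44
Quorn → Selby → Varne → Yarm: 8+18+15 = 41
Quorn → Irby → Ulver → Yarm: 17+3+15 = 35
Cheapest is Quorn → Irby → Ulver → Yarm at 35 mi.

35 mi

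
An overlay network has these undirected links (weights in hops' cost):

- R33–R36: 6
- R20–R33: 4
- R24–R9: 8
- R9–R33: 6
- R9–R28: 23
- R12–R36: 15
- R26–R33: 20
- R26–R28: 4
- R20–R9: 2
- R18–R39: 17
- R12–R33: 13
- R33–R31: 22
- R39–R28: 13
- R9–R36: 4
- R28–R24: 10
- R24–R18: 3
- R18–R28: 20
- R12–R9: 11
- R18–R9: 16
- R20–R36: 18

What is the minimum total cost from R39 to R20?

Candidate routes:
R39 - R28 - R9 - R20: 13+23+2 = 38
R39 - R28 - R24 - R9 - R20: 13+10+8+2 = 33
R39 - R18 - R9 - R20: 17+16+2 = 35
R39 - R18 - R24 - R9 - R20: 17+3+8+2 = 30
Cheapest is R39 - R18 - R24 - R9 - R20 at 30 hops' cost.

30 hops' cost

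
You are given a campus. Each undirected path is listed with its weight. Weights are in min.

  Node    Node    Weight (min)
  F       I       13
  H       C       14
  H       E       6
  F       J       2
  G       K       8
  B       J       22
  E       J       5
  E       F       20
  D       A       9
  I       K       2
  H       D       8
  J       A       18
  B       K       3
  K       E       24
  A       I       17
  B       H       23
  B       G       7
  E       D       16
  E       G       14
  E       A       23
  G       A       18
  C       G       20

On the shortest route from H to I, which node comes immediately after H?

Compare a few routes:
H–E–G–K–I: 6+14+8+2 = 30
H–E–G–B–K–I: 6+14+7+3+2 = 32
H–E–J–F–I: 6+5+2+13 = 26
H–B–K–I: 23+3+2 = 28
The minimum is 26 min via H–E–J–F–I.
So from H the first move is to E.

E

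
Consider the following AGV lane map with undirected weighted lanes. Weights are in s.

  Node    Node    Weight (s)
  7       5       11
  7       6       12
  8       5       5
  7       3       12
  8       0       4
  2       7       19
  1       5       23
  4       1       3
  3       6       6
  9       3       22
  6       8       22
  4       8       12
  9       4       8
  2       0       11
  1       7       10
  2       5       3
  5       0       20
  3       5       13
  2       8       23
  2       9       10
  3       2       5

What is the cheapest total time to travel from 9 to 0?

Running Dijkstra from 9:
9: 0
4: 8  (via 9)
2: 10  (via 9)
1: 11  (via 4)
5: 13  (via 2)
3: 15  (via 2)
8: 18  (via 5)
0: 21  (via 2)
Shortest route: 9–2–0 = 21 s.

21 s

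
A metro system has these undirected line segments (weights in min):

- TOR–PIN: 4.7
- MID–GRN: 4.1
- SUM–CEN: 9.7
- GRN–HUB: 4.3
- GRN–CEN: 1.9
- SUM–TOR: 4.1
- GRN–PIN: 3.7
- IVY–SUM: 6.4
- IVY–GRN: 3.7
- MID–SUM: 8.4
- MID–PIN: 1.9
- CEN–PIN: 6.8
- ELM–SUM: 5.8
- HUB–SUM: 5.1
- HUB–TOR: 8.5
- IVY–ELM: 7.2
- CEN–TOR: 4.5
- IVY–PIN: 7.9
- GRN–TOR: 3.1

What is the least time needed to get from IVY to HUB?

8 min

Candidate routes:
IVY - SUM - HUB: 6.4+5.1 = 11.5
IVY - GRN - HUB: 3.7+4.3 = 8
The minimum is 8 min via IVY - GRN - HUB.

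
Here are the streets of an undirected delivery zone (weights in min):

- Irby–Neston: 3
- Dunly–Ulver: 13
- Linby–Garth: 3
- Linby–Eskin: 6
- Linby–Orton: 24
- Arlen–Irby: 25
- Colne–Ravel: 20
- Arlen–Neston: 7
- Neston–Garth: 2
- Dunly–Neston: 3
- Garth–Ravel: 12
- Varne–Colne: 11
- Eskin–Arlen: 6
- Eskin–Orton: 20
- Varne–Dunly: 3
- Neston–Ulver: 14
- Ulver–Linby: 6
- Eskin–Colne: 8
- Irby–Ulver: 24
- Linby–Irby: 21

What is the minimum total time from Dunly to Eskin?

Settle nodes by increasing distance from Dunly:
Dunly: 0
Neston: 3  (via Dunly)
Varne: 3  (via Dunly)
Garth: 5  (via Neston)
Irby: 6  (via Neston)
Linby: 8  (via Garth)
Arlen: 10  (via Neston)
Ulver: 13  (via Dunly)
Colne: 14  (via Varne)
Eskin: 14  (via Linby)
Shortest route: Dunly → Neston → Garth → Linby → Eskin = 14 min.

14 min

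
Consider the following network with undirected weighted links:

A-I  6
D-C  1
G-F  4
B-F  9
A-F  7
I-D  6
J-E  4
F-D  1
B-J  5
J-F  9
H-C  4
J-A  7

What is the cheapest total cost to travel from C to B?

11

Settle nodes by increasing distance from C:
C: 0
D: 1  (via C)
F: 2  (via D)
H: 4  (via C)
G: 6  (via F)
I: 7  (via D)
A: 9  (via F)
B: 11  (via F)
Shortest route: C → D → F → B = 11.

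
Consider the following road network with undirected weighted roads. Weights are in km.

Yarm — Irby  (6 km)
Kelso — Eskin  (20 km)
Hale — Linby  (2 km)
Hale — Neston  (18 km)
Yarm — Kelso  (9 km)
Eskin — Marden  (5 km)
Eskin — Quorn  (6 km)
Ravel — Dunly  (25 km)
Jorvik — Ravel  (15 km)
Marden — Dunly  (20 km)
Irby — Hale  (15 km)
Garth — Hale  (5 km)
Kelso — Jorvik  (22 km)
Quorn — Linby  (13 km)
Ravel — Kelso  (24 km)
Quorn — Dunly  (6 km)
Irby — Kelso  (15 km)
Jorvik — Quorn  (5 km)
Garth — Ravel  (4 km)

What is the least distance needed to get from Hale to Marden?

Enumerating some paths:
Hale–Linby–Quorn–Dunly–Marden: 2+13+6+20 = 41
Hale–Garth–Ravel–Jorvik–Quorn–Eskin–Marden: 5+4+15+5+6+5 = 40
Hale–Linby–Quorn–Eskin–Marden: 2+13+6+5 = 26
The minimum is 26 km via Hale–Linby–Quorn–Eskin–Marden.

26 km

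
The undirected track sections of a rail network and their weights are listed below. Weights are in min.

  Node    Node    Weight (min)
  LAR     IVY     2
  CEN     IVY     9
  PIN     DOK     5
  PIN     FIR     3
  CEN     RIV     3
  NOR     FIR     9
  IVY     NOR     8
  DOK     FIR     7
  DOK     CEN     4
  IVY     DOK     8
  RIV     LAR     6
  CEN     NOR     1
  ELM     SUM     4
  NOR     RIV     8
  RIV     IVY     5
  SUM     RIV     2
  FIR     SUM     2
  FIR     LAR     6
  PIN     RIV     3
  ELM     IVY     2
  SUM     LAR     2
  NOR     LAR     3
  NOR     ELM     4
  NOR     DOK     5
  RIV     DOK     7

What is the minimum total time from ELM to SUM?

Running Dijkstra from ELM:
ELM: 0
IVY: 2  (via ELM)
LAR: 4  (via IVY)
NOR: 4  (via ELM)
SUM: 4  (via ELM)
Shortest route: ELM–SUM = 4 min.

4 min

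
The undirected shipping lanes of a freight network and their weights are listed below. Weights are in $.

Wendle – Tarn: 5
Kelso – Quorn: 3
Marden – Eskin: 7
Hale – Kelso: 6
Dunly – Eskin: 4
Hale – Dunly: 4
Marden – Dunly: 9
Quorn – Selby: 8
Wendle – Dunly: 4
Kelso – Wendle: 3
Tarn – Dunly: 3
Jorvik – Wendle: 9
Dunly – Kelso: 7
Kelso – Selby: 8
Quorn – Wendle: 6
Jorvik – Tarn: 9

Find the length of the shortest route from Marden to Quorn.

$19

Compare a few routes:
Marden - Eskin - Dunly - Wendle - Kelso - Quorn: 7+4+4+3+3 = 21
Marden - Dunly - Wendle - Quorn: 9+4+6 = 19
Marden - Eskin - Dunly - Kelso - Quorn: 7+4+7+3 = 21
Marden - Eskin - Dunly - Wendle - Quorn: 7+4+4+6 = 21
Cheapest is Marden - Dunly - Wendle - Quorn at $19.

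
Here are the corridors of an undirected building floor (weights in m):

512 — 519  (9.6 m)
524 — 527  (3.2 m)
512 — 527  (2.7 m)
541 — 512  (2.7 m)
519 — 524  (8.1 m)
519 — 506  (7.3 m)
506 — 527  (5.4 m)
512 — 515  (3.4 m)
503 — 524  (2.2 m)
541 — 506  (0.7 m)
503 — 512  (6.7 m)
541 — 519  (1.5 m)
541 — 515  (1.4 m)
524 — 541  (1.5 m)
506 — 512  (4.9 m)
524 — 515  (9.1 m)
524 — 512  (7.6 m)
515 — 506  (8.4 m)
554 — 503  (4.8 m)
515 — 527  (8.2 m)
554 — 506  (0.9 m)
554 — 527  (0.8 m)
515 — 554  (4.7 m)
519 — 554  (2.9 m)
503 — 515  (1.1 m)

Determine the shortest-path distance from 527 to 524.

3.2 m

Compare a few routes:
527 - 554 - 519 - 541 - 524: 0.8+2.9+1.5+1.5 = 6.7
527 - 554 - 506 - 541 - 524: 0.8+0.9+0.7+1.5 = 3.9
527 - 524: 3.2 = 3.2
Cheapest is 527 - 524 at 3.2 m.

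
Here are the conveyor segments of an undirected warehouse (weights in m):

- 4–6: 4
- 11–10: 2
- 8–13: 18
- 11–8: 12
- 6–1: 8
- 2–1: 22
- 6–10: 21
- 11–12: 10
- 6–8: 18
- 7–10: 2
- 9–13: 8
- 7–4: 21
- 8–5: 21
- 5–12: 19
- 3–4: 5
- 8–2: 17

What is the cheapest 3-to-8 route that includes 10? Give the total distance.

42 m

Shortest 3→10: 3 → 4 → 7 → 10 = 28
Best 10 to 8: 10 → 11 → 8 costing 14
Total via 10: 28 + 14 = 42 m.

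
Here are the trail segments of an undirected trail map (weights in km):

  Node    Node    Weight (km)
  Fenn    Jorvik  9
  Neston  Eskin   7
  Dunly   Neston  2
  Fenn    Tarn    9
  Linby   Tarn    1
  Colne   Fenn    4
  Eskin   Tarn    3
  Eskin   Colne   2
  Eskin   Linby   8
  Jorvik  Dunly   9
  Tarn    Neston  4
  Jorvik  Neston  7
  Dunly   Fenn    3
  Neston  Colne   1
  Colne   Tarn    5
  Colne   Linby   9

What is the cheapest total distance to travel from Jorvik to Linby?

12 km

Enumerating some paths:
Jorvik - Neston - Tarn - Linby: 7+4+1 = 12
Jorvik - Neston - Colne - Tarn - Linby: 7+1+5+1 = 14
Jorvik - Neston - Colne - Eskin - Tarn - Linby: 7+1+2+3+1 = 14
Cheapest is Jorvik - Neston - Tarn - Linby at 12 km.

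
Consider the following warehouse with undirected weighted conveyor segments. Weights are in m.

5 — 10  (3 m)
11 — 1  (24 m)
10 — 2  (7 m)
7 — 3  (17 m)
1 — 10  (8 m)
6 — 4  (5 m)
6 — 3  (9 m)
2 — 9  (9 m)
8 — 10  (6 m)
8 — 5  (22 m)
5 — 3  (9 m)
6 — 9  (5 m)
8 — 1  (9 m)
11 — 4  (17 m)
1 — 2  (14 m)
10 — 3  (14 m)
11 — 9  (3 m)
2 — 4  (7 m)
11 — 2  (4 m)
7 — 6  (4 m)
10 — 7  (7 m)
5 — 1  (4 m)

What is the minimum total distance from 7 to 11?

12 m

Compare a few routes:
7–6–9–11: 4+5+3 = 12
7–10–2–11: 7+7+4 = 18
The minimum is 12 m via 7–6–9–11.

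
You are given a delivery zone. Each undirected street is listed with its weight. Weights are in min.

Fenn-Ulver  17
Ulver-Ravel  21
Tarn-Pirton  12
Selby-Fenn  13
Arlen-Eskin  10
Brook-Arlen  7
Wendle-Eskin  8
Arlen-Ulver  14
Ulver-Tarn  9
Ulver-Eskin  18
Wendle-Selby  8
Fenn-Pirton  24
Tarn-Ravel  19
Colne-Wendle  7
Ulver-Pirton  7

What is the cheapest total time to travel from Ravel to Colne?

Shortest distances from Ravel:
Ravel: 0
Tarn: 19  (via Ravel)
Ulver: 21  (via Ravel)
Pirton: 28  (via Ulver)
Arlen: 35  (via Ulver)
Fenn: 38  (via Ulver)
Eskin: 39  (via Ulver)
Brook: 42  (via Arlen)
Wendle: 47  (via Eskin)
Selby: 51  (via Fenn)
Colne: 54  (via Wendle)
Shortest route: Ravel–Ulver–Eskin–Wendle–Colne = 54 min.

54 min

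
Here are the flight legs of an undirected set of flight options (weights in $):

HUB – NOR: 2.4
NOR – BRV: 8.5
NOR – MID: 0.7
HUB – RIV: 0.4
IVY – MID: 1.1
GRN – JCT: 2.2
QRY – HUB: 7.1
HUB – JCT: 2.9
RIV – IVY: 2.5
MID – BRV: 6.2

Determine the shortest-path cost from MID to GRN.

$8.2

Candidate routes:
MID → IVY → RIV → HUB → JCT → GRN: 1.1+2.5+0.4+2.9+2.2 = 9.1
MID → NOR → HUB → JCT → GRN: 0.7+2.4+2.9+2.2 = 8.2
Cheapest is MID → NOR → HUB → JCT → GRN at $8.2.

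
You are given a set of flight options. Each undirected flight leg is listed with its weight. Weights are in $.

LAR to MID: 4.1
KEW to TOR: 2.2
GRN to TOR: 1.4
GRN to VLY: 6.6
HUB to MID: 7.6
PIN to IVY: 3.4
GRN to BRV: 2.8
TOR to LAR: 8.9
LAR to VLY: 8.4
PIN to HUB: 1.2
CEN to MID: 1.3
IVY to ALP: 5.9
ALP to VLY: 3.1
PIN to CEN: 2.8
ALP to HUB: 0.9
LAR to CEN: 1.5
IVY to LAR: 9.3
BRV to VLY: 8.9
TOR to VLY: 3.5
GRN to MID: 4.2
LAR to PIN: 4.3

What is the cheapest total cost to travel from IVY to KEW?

Settle nodes by increasing distance from IVY:
IVY: 0
PIN: 3.4  (via IVY)
HUB: 4.6  (via PIN)
ALP: 5.5  (via HUB)
CEN: 6.2  (via PIN)
MID: 7.5  (via CEN)
LAR: 7.7  (via PIN)
VLY: 8.6  (via ALP)
GRN: 11.7  (via MID)
TOR: 12.1  (via VLY)
KEW: 14.3  (via TOR)
Shortest route: IVY–PIN–HUB–ALP–VLY–TOR–KEW = $14.3.

$14.3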